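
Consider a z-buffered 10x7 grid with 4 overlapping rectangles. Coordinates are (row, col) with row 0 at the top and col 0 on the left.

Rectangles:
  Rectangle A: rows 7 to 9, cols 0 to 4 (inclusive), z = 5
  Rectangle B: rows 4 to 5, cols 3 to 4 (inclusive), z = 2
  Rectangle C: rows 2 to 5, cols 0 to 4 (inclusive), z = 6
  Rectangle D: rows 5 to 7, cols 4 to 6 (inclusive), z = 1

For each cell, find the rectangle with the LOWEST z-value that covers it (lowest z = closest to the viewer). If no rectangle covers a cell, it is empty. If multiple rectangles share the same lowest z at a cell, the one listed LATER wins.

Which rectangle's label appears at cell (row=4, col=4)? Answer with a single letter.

Answer: B

Derivation:
Check cell (4,4):
  A: rows 7-9 cols 0-4 -> outside (row miss)
  B: rows 4-5 cols 3-4 z=2 -> covers; best now B (z=2)
  C: rows 2-5 cols 0-4 z=6 -> covers; best now B (z=2)
  D: rows 5-7 cols 4-6 -> outside (row miss)
Winner: B at z=2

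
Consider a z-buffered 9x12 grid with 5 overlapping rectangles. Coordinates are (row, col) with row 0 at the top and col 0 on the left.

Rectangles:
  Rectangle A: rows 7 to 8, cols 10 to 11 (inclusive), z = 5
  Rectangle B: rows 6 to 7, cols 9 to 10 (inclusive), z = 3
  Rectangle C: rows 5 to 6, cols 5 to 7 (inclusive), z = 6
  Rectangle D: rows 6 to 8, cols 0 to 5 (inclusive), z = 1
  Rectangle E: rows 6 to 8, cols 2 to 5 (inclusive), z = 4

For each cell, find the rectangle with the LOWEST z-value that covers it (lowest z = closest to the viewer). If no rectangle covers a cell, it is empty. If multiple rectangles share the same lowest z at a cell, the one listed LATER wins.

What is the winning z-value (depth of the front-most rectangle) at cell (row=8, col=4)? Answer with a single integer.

Answer: 1

Derivation:
Check cell (8,4):
  A: rows 7-8 cols 10-11 -> outside (col miss)
  B: rows 6-7 cols 9-10 -> outside (row miss)
  C: rows 5-6 cols 5-7 -> outside (row miss)
  D: rows 6-8 cols 0-5 z=1 -> covers; best now D (z=1)
  E: rows 6-8 cols 2-5 z=4 -> covers; best now D (z=1)
Winner: D at z=1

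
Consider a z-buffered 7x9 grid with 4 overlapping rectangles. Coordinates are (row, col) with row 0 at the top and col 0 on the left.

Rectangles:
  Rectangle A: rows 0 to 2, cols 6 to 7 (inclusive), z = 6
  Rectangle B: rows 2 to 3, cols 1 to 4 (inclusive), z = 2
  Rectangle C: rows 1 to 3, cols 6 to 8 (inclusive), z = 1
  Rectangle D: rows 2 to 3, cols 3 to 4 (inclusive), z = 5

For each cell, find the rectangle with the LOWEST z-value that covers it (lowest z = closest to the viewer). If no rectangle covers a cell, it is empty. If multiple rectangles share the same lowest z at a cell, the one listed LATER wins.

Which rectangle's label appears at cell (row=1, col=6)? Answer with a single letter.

Check cell (1,6):
  A: rows 0-2 cols 6-7 z=6 -> covers; best now A (z=6)
  B: rows 2-3 cols 1-4 -> outside (row miss)
  C: rows 1-3 cols 6-8 z=1 -> covers; best now C (z=1)
  D: rows 2-3 cols 3-4 -> outside (row miss)
Winner: C at z=1

Answer: C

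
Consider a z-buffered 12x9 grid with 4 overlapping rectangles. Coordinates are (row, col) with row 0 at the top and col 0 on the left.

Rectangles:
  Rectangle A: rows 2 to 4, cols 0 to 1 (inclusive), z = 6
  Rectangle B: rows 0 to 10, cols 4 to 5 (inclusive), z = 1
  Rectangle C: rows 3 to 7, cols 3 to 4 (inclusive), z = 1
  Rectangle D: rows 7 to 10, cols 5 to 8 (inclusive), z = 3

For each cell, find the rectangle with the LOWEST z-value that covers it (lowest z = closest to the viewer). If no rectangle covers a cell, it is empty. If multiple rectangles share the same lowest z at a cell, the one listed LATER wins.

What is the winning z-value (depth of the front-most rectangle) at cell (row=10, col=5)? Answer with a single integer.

Check cell (10,5):
  A: rows 2-4 cols 0-1 -> outside (row miss)
  B: rows 0-10 cols 4-5 z=1 -> covers; best now B (z=1)
  C: rows 3-7 cols 3-4 -> outside (row miss)
  D: rows 7-10 cols 5-8 z=3 -> covers; best now B (z=1)
Winner: B at z=1

Answer: 1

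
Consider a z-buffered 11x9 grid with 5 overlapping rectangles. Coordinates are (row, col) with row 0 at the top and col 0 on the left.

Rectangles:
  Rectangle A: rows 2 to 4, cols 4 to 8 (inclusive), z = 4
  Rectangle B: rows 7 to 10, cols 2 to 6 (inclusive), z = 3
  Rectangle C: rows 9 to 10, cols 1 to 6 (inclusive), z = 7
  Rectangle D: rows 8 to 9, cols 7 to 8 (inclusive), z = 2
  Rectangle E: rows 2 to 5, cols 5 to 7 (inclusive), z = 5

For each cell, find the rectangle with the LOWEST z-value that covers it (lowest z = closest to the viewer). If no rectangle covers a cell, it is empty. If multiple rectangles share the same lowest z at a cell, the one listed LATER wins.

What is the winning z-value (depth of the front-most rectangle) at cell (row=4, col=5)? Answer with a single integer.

Answer: 4

Derivation:
Check cell (4,5):
  A: rows 2-4 cols 4-8 z=4 -> covers; best now A (z=4)
  B: rows 7-10 cols 2-6 -> outside (row miss)
  C: rows 9-10 cols 1-6 -> outside (row miss)
  D: rows 8-9 cols 7-8 -> outside (row miss)
  E: rows 2-5 cols 5-7 z=5 -> covers; best now A (z=4)
Winner: A at z=4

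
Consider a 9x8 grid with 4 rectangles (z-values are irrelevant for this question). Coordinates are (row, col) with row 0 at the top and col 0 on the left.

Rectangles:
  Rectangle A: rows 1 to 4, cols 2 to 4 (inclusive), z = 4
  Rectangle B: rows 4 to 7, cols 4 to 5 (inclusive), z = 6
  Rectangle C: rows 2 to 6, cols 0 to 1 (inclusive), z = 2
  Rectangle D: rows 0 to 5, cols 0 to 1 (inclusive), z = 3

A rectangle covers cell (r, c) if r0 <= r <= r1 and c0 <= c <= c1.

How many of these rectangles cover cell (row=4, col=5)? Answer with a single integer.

Answer: 1

Derivation:
Check cell (4,5):
  A: rows 1-4 cols 2-4 -> outside (col miss)
  B: rows 4-7 cols 4-5 -> covers
  C: rows 2-6 cols 0-1 -> outside (col miss)
  D: rows 0-5 cols 0-1 -> outside (col miss)
Count covering = 1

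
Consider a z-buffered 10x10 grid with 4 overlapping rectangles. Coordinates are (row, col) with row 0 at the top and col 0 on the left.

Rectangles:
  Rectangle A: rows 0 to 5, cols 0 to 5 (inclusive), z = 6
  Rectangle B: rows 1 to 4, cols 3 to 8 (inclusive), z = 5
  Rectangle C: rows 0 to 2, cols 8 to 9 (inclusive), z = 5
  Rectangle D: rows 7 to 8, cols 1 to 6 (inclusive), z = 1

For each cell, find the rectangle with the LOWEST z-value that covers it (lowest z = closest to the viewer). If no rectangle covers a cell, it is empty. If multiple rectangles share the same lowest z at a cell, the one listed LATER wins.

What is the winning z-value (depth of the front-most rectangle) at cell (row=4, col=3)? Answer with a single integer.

Answer: 5

Derivation:
Check cell (4,3):
  A: rows 0-5 cols 0-5 z=6 -> covers; best now A (z=6)
  B: rows 1-4 cols 3-8 z=5 -> covers; best now B (z=5)
  C: rows 0-2 cols 8-9 -> outside (row miss)
  D: rows 7-8 cols 1-6 -> outside (row miss)
Winner: B at z=5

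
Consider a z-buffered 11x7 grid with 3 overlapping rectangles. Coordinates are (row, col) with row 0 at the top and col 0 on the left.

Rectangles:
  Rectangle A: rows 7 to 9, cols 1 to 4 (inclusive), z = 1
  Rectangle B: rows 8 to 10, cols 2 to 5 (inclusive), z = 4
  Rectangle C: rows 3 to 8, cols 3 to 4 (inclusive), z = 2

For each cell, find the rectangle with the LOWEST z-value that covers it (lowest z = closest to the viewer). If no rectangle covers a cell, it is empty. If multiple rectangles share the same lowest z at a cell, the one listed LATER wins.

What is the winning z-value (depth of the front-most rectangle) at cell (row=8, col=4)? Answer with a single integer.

Check cell (8,4):
  A: rows 7-9 cols 1-4 z=1 -> covers; best now A (z=1)
  B: rows 8-10 cols 2-5 z=4 -> covers; best now A (z=1)
  C: rows 3-8 cols 3-4 z=2 -> covers; best now A (z=1)
Winner: A at z=1

Answer: 1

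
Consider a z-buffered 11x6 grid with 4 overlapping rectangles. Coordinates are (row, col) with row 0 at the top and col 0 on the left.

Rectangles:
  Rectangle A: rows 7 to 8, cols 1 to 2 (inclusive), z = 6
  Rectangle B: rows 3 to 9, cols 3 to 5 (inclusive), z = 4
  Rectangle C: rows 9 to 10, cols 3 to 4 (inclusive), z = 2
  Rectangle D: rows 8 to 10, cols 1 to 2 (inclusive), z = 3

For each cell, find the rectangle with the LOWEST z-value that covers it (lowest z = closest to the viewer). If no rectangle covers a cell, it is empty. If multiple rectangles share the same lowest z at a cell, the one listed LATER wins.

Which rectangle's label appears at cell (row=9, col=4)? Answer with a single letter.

Answer: C

Derivation:
Check cell (9,4):
  A: rows 7-8 cols 1-2 -> outside (row miss)
  B: rows 3-9 cols 3-5 z=4 -> covers; best now B (z=4)
  C: rows 9-10 cols 3-4 z=2 -> covers; best now C (z=2)
  D: rows 8-10 cols 1-2 -> outside (col miss)
Winner: C at z=2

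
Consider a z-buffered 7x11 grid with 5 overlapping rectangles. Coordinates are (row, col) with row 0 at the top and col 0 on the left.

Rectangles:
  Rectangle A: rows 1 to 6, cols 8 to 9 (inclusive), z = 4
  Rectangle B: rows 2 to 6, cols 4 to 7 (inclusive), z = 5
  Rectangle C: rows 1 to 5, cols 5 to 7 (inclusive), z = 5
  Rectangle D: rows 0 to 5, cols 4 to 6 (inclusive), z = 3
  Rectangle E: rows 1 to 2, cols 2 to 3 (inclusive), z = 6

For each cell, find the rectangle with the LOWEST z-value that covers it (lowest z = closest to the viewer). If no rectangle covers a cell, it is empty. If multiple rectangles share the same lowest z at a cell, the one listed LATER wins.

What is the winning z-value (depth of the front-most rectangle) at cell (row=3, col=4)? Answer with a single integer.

Check cell (3,4):
  A: rows 1-6 cols 8-9 -> outside (col miss)
  B: rows 2-6 cols 4-7 z=5 -> covers; best now B (z=5)
  C: rows 1-5 cols 5-7 -> outside (col miss)
  D: rows 0-5 cols 4-6 z=3 -> covers; best now D (z=3)
  E: rows 1-2 cols 2-3 -> outside (row miss)
Winner: D at z=3

Answer: 3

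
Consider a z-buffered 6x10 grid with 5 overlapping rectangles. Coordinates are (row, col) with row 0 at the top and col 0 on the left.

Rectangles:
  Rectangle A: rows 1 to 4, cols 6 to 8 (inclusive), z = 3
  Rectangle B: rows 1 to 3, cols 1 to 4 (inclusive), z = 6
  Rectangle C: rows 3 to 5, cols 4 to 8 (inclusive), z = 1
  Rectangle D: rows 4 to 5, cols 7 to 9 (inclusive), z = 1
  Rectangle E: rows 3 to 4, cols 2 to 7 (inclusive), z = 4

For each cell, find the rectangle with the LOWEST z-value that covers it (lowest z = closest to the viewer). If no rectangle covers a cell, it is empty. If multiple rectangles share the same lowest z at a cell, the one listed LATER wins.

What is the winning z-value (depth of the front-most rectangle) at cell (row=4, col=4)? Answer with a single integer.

Answer: 1

Derivation:
Check cell (4,4):
  A: rows 1-4 cols 6-8 -> outside (col miss)
  B: rows 1-3 cols 1-4 -> outside (row miss)
  C: rows 3-5 cols 4-8 z=1 -> covers; best now C (z=1)
  D: rows 4-5 cols 7-9 -> outside (col miss)
  E: rows 3-4 cols 2-7 z=4 -> covers; best now C (z=1)
Winner: C at z=1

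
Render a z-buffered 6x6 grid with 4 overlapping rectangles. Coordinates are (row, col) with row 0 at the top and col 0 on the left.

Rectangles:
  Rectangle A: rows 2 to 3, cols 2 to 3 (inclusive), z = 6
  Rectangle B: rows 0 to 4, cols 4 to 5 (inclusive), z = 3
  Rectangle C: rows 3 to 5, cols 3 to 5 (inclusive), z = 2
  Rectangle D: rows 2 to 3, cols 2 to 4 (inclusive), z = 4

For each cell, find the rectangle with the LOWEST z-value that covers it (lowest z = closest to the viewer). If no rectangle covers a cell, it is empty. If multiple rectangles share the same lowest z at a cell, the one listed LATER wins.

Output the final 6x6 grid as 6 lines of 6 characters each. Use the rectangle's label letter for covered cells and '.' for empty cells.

....BB
....BB
..DDBB
..DCCC
...CCC
...CCC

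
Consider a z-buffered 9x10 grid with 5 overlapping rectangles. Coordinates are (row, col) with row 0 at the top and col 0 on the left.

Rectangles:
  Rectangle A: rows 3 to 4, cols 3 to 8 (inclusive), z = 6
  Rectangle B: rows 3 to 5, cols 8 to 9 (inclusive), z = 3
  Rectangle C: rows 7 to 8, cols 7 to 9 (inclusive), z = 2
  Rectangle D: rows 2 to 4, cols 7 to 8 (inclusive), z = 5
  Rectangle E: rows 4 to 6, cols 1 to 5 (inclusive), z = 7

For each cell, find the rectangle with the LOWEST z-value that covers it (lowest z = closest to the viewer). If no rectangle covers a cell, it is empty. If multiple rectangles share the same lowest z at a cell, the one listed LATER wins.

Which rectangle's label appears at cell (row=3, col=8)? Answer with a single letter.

Check cell (3,8):
  A: rows 3-4 cols 3-8 z=6 -> covers; best now A (z=6)
  B: rows 3-5 cols 8-9 z=3 -> covers; best now B (z=3)
  C: rows 7-8 cols 7-9 -> outside (row miss)
  D: rows 2-4 cols 7-8 z=5 -> covers; best now B (z=3)
  E: rows 4-6 cols 1-5 -> outside (row miss)
Winner: B at z=3

Answer: B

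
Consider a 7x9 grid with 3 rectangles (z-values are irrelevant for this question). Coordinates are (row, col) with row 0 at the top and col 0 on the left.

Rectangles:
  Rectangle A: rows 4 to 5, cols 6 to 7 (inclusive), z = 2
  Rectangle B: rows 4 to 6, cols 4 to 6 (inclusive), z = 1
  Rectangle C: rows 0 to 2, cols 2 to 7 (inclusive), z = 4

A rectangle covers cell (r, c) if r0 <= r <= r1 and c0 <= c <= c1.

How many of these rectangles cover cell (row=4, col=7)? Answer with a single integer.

Check cell (4,7):
  A: rows 4-5 cols 6-7 -> covers
  B: rows 4-6 cols 4-6 -> outside (col miss)
  C: rows 0-2 cols 2-7 -> outside (row miss)
Count covering = 1

Answer: 1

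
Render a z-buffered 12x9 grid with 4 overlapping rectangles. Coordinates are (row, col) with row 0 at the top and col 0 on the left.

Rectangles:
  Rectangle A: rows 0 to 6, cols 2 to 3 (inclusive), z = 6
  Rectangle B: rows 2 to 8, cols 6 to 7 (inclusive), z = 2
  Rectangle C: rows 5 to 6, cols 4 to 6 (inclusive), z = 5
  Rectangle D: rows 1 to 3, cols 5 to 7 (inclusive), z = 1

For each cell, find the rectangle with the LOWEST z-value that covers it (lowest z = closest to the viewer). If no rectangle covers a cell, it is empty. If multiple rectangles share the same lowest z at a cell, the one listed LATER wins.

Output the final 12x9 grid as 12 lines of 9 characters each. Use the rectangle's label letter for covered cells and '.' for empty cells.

..AA.....
..AA.DDD.
..AA.DDD.
..AA.DDD.
..AA..BB.
..AACCBB.
..AACCBB.
......BB.
......BB.
.........
.........
.........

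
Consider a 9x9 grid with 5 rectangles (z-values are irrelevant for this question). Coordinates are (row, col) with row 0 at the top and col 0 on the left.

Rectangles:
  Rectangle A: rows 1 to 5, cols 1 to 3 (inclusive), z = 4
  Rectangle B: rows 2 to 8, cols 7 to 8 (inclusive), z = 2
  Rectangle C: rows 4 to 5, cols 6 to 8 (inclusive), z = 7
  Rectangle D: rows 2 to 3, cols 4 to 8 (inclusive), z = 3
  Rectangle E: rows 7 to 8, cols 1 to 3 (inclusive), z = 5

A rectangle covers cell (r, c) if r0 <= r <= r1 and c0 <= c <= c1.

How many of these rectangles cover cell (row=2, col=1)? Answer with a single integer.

Answer: 1

Derivation:
Check cell (2,1):
  A: rows 1-5 cols 1-3 -> covers
  B: rows 2-8 cols 7-8 -> outside (col miss)
  C: rows 4-5 cols 6-8 -> outside (row miss)
  D: rows 2-3 cols 4-8 -> outside (col miss)
  E: rows 7-8 cols 1-3 -> outside (row miss)
Count covering = 1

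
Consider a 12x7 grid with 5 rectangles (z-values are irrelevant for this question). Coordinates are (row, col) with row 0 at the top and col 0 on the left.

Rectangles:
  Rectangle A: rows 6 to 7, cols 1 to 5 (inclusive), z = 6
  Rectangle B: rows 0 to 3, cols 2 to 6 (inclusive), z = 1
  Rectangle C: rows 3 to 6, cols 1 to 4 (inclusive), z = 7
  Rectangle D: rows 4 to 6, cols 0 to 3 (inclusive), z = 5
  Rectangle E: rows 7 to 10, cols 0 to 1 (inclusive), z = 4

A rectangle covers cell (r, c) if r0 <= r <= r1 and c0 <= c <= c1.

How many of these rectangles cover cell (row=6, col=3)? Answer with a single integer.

Check cell (6,3):
  A: rows 6-7 cols 1-5 -> covers
  B: rows 0-3 cols 2-6 -> outside (row miss)
  C: rows 3-6 cols 1-4 -> covers
  D: rows 4-6 cols 0-3 -> covers
  E: rows 7-10 cols 0-1 -> outside (row miss)
Count covering = 3

Answer: 3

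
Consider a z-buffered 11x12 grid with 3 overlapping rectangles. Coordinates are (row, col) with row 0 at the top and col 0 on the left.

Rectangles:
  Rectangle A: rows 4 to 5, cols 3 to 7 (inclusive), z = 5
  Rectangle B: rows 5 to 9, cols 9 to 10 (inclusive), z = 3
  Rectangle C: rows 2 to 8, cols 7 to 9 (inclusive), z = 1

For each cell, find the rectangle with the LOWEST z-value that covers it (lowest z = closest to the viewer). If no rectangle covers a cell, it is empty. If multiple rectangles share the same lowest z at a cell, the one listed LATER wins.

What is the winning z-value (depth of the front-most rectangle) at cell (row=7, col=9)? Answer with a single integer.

Check cell (7,9):
  A: rows 4-5 cols 3-7 -> outside (row miss)
  B: rows 5-9 cols 9-10 z=3 -> covers; best now B (z=3)
  C: rows 2-8 cols 7-9 z=1 -> covers; best now C (z=1)
Winner: C at z=1

Answer: 1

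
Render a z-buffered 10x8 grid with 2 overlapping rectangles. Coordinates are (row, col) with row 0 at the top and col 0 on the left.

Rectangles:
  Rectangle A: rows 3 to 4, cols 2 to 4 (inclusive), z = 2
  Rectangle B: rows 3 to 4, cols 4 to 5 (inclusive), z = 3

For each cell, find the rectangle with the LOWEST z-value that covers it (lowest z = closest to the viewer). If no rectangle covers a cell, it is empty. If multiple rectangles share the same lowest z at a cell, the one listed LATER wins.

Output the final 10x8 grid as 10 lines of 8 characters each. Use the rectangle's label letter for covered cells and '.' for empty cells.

........
........
........
..AAAB..
..AAAB..
........
........
........
........
........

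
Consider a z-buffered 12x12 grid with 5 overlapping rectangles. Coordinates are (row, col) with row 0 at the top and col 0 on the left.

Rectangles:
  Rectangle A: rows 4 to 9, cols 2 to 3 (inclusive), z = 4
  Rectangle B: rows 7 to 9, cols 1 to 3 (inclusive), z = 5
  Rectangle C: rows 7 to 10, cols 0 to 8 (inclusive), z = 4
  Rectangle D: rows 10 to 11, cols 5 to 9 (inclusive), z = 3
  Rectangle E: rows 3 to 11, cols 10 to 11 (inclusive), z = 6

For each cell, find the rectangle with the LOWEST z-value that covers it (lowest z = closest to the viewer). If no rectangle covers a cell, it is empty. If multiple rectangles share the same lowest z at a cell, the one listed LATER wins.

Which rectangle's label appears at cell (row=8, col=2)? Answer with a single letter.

Answer: C

Derivation:
Check cell (8,2):
  A: rows 4-9 cols 2-3 z=4 -> covers; best now A (z=4)
  B: rows 7-9 cols 1-3 z=5 -> covers; best now A (z=4)
  C: rows 7-10 cols 0-8 z=4 -> covers; best now C (z=4)
  D: rows 10-11 cols 5-9 -> outside (row miss)
  E: rows 3-11 cols 10-11 -> outside (col miss)
Winner: C at z=4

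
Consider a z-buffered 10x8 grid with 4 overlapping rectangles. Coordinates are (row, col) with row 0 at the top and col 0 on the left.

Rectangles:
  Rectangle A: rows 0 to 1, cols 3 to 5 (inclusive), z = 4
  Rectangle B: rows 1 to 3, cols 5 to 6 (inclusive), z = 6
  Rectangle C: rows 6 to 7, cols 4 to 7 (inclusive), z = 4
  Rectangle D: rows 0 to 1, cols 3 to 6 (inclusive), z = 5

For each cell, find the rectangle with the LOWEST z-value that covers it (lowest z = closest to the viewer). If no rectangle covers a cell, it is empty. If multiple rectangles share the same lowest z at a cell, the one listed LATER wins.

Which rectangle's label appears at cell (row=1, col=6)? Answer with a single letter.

Check cell (1,6):
  A: rows 0-1 cols 3-5 -> outside (col miss)
  B: rows 1-3 cols 5-6 z=6 -> covers; best now B (z=6)
  C: rows 6-7 cols 4-7 -> outside (row miss)
  D: rows 0-1 cols 3-6 z=5 -> covers; best now D (z=5)
Winner: D at z=5

Answer: D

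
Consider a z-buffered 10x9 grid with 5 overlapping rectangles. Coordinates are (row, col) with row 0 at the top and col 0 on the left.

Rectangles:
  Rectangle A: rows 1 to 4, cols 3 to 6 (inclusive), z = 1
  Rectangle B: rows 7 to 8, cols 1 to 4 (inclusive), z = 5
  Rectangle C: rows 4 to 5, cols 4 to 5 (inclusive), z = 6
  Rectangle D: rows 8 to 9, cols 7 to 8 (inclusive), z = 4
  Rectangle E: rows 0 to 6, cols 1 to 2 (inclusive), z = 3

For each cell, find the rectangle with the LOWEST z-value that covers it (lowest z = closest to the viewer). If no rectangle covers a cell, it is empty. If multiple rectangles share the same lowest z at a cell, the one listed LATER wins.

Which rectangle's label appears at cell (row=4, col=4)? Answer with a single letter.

Answer: A

Derivation:
Check cell (4,4):
  A: rows 1-4 cols 3-6 z=1 -> covers; best now A (z=1)
  B: rows 7-8 cols 1-4 -> outside (row miss)
  C: rows 4-5 cols 4-5 z=6 -> covers; best now A (z=1)
  D: rows 8-9 cols 7-8 -> outside (row miss)
  E: rows 0-6 cols 1-2 -> outside (col miss)
Winner: A at z=1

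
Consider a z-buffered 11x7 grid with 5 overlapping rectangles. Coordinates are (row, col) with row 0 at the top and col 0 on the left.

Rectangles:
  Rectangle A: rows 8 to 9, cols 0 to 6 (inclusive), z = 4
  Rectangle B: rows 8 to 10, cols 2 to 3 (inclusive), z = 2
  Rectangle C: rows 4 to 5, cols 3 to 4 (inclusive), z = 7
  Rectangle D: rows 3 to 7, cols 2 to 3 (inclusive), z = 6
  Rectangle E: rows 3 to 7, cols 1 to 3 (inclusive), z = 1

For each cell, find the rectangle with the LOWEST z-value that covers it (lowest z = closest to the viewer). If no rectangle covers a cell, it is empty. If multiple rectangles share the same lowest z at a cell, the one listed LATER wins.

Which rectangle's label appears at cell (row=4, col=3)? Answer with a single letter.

Answer: E

Derivation:
Check cell (4,3):
  A: rows 8-9 cols 0-6 -> outside (row miss)
  B: rows 8-10 cols 2-3 -> outside (row miss)
  C: rows 4-5 cols 3-4 z=7 -> covers; best now C (z=7)
  D: rows 3-7 cols 2-3 z=6 -> covers; best now D (z=6)
  E: rows 3-7 cols 1-3 z=1 -> covers; best now E (z=1)
Winner: E at z=1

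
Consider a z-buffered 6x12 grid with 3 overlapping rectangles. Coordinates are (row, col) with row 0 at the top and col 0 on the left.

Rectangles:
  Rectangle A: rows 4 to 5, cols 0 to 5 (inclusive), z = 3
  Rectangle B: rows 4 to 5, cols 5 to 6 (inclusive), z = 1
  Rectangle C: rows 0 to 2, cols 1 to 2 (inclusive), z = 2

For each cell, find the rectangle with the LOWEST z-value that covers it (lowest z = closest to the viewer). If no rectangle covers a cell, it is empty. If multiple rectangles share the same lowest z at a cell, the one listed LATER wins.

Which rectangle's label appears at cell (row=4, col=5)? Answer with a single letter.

Answer: B

Derivation:
Check cell (4,5):
  A: rows 4-5 cols 0-5 z=3 -> covers; best now A (z=3)
  B: rows 4-5 cols 5-6 z=1 -> covers; best now B (z=1)
  C: rows 0-2 cols 1-2 -> outside (row miss)
Winner: B at z=1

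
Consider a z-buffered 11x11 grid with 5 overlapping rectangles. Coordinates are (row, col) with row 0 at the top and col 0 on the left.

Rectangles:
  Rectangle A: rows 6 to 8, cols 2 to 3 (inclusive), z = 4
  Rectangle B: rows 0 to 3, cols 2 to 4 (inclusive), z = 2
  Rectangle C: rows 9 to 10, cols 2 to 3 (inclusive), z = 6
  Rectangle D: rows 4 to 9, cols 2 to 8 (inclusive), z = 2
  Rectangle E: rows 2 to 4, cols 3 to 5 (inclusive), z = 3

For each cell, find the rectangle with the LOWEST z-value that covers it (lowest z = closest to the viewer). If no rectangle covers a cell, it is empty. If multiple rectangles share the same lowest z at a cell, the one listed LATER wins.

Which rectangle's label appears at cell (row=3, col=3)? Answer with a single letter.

Answer: B

Derivation:
Check cell (3,3):
  A: rows 6-8 cols 2-3 -> outside (row miss)
  B: rows 0-3 cols 2-4 z=2 -> covers; best now B (z=2)
  C: rows 9-10 cols 2-3 -> outside (row miss)
  D: rows 4-9 cols 2-8 -> outside (row miss)
  E: rows 2-4 cols 3-5 z=3 -> covers; best now B (z=2)
Winner: B at z=2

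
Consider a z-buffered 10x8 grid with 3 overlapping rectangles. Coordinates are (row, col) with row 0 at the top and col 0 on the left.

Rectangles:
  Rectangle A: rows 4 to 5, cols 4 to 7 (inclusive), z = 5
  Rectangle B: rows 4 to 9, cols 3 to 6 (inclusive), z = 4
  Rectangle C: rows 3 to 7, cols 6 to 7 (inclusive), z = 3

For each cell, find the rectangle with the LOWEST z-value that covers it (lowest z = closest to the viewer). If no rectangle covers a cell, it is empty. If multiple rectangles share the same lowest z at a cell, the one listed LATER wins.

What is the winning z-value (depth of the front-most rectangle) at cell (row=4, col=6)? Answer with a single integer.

Answer: 3

Derivation:
Check cell (4,6):
  A: rows 4-5 cols 4-7 z=5 -> covers; best now A (z=5)
  B: rows 4-9 cols 3-6 z=4 -> covers; best now B (z=4)
  C: rows 3-7 cols 6-7 z=3 -> covers; best now C (z=3)
Winner: C at z=3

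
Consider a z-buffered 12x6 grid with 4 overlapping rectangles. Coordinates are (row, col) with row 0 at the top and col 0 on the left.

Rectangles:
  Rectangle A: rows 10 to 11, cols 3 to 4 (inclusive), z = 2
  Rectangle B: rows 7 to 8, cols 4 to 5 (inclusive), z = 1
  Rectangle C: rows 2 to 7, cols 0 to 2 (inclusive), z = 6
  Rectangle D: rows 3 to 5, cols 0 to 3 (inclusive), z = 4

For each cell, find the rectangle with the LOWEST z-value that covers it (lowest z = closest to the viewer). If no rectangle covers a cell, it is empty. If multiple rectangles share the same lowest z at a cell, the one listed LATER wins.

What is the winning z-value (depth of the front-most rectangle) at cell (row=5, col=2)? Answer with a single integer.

Check cell (5,2):
  A: rows 10-11 cols 3-4 -> outside (row miss)
  B: rows 7-8 cols 4-5 -> outside (row miss)
  C: rows 2-7 cols 0-2 z=6 -> covers; best now C (z=6)
  D: rows 3-5 cols 0-3 z=4 -> covers; best now D (z=4)
Winner: D at z=4

Answer: 4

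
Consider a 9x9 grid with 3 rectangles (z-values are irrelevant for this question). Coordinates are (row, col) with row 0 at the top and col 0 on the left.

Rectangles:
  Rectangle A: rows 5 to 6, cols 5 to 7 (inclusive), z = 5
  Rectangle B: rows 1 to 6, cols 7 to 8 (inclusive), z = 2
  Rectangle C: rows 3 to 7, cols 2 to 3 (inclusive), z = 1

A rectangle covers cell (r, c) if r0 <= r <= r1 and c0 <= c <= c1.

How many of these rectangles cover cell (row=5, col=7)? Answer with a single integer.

Answer: 2

Derivation:
Check cell (5,7):
  A: rows 5-6 cols 5-7 -> covers
  B: rows 1-6 cols 7-8 -> covers
  C: rows 3-7 cols 2-3 -> outside (col miss)
Count covering = 2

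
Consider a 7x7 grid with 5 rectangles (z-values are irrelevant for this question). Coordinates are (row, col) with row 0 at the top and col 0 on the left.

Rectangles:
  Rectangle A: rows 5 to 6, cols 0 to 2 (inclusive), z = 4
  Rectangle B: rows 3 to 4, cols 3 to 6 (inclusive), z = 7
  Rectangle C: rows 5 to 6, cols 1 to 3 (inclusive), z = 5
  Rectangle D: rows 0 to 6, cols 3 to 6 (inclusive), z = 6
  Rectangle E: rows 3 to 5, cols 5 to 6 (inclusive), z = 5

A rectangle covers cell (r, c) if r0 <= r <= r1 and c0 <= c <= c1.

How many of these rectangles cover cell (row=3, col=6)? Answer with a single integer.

Answer: 3

Derivation:
Check cell (3,6):
  A: rows 5-6 cols 0-2 -> outside (row miss)
  B: rows 3-4 cols 3-6 -> covers
  C: rows 5-6 cols 1-3 -> outside (row miss)
  D: rows 0-6 cols 3-6 -> covers
  E: rows 3-5 cols 5-6 -> covers
Count covering = 3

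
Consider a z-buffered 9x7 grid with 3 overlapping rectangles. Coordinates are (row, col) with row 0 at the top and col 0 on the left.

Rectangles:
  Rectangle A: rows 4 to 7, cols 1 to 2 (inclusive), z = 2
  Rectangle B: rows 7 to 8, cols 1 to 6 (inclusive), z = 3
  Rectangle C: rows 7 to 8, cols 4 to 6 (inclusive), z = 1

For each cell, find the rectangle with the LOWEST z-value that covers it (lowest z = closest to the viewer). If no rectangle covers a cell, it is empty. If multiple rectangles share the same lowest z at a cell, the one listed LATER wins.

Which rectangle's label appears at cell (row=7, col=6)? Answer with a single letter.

Answer: C

Derivation:
Check cell (7,6):
  A: rows 4-7 cols 1-2 -> outside (col miss)
  B: rows 7-8 cols 1-6 z=3 -> covers; best now B (z=3)
  C: rows 7-8 cols 4-6 z=1 -> covers; best now C (z=1)
Winner: C at z=1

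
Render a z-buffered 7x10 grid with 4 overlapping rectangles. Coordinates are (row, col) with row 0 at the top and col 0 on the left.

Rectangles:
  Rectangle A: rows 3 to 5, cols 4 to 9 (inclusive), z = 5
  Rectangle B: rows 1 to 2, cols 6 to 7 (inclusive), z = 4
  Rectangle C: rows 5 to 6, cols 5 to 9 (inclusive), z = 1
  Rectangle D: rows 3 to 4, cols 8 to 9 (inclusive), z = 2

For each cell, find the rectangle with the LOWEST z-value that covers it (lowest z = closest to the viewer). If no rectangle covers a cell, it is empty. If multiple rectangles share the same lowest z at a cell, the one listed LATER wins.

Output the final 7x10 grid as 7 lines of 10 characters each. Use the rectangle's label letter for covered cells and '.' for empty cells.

..........
......BB..
......BB..
....AAAADD
....AAAADD
....ACCCCC
.....CCCCC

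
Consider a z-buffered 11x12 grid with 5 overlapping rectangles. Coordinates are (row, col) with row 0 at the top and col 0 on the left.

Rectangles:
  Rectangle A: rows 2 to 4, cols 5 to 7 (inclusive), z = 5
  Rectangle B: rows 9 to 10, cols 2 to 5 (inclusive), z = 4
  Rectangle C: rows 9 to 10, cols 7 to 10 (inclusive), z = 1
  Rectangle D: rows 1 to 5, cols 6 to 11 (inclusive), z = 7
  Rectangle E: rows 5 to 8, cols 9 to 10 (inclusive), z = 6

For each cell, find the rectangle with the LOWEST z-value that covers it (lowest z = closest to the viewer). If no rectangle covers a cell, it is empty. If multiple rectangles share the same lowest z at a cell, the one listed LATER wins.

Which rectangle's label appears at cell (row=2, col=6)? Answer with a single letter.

Answer: A

Derivation:
Check cell (2,6):
  A: rows 2-4 cols 5-7 z=5 -> covers; best now A (z=5)
  B: rows 9-10 cols 2-5 -> outside (row miss)
  C: rows 9-10 cols 7-10 -> outside (row miss)
  D: rows 1-5 cols 6-11 z=7 -> covers; best now A (z=5)
  E: rows 5-8 cols 9-10 -> outside (row miss)
Winner: A at z=5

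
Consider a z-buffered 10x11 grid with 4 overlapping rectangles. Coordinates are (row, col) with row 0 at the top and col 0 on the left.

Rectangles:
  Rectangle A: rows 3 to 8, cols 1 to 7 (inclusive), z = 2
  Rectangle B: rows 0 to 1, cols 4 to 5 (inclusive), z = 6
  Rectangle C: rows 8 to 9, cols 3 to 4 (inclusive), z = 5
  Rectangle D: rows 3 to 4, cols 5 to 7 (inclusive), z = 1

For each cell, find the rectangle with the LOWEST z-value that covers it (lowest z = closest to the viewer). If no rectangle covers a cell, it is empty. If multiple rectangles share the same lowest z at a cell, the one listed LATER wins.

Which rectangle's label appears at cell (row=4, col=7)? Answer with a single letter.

Check cell (4,7):
  A: rows 3-8 cols 1-7 z=2 -> covers; best now A (z=2)
  B: rows 0-1 cols 4-5 -> outside (row miss)
  C: rows 8-9 cols 3-4 -> outside (row miss)
  D: rows 3-4 cols 5-7 z=1 -> covers; best now D (z=1)
Winner: D at z=1

Answer: D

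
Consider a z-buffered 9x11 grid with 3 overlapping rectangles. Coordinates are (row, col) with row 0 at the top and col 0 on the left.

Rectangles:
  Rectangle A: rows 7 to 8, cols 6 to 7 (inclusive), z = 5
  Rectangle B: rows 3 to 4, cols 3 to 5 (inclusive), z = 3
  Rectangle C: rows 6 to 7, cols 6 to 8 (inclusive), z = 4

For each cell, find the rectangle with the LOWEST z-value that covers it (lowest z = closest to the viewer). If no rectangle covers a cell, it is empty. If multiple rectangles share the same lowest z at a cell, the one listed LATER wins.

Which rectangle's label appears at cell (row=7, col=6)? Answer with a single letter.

Answer: C

Derivation:
Check cell (7,6):
  A: rows 7-8 cols 6-7 z=5 -> covers; best now A (z=5)
  B: rows 3-4 cols 3-5 -> outside (row miss)
  C: rows 6-7 cols 6-8 z=4 -> covers; best now C (z=4)
Winner: C at z=4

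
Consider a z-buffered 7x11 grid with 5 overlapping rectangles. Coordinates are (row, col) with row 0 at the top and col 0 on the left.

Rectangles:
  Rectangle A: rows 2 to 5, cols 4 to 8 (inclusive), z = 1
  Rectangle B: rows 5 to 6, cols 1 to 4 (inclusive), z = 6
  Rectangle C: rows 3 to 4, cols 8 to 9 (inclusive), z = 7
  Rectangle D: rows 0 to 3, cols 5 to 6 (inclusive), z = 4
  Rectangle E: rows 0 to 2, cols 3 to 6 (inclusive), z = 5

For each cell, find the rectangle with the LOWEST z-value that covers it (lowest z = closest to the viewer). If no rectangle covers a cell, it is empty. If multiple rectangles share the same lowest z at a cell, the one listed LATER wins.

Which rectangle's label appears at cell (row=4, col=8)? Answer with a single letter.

Answer: A

Derivation:
Check cell (4,8):
  A: rows 2-5 cols 4-8 z=1 -> covers; best now A (z=1)
  B: rows 5-6 cols 1-4 -> outside (row miss)
  C: rows 3-4 cols 8-9 z=7 -> covers; best now A (z=1)
  D: rows 0-3 cols 5-6 -> outside (row miss)
  E: rows 0-2 cols 3-6 -> outside (row miss)
Winner: A at z=1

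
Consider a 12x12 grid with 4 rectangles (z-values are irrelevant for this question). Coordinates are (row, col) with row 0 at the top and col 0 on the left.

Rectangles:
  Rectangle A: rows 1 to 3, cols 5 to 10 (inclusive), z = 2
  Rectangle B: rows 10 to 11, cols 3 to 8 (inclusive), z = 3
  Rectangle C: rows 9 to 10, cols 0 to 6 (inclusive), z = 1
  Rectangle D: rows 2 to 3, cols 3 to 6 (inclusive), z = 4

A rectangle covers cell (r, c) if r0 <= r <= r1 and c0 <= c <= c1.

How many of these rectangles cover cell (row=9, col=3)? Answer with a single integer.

Answer: 1

Derivation:
Check cell (9,3):
  A: rows 1-3 cols 5-10 -> outside (row miss)
  B: rows 10-11 cols 3-8 -> outside (row miss)
  C: rows 9-10 cols 0-6 -> covers
  D: rows 2-3 cols 3-6 -> outside (row miss)
Count covering = 1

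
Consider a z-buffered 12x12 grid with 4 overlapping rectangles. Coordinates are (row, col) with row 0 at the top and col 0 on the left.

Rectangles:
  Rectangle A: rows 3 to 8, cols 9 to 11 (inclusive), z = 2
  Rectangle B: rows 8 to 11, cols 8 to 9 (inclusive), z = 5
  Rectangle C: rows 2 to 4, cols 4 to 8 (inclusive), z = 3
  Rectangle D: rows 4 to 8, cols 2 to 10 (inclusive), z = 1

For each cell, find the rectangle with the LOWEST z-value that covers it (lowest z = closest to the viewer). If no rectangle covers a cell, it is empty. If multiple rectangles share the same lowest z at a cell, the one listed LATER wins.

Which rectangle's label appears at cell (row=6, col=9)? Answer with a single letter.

Answer: D

Derivation:
Check cell (6,9):
  A: rows 3-8 cols 9-11 z=2 -> covers; best now A (z=2)
  B: rows 8-11 cols 8-9 -> outside (row miss)
  C: rows 2-4 cols 4-8 -> outside (row miss)
  D: rows 4-8 cols 2-10 z=1 -> covers; best now D (z=1)
Winner: D at z=1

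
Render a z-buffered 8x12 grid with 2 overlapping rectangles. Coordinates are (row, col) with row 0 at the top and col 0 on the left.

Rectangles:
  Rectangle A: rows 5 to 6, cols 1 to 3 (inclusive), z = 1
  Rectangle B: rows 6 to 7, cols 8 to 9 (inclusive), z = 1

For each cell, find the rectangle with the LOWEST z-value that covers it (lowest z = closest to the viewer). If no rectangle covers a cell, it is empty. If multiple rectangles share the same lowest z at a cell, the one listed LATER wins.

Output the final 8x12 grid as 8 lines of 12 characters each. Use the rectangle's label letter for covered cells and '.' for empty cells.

............
............
............
............
............
.AAA........
.AAA....BB..
........BB..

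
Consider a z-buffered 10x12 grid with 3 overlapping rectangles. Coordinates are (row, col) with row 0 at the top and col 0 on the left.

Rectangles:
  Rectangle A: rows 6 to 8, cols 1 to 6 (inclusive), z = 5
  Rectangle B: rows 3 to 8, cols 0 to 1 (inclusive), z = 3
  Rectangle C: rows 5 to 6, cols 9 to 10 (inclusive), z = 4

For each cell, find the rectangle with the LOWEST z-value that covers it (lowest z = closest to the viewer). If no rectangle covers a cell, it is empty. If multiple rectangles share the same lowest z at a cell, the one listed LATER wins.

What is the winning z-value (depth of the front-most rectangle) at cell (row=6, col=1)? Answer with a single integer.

Check cell (6,1):
  A: rows 6-8 cols 1-6 z=5 -> covers; best now A (z=5)
  B: rows 3-8 cols 0-1 z=3 -> covers; best now B (z=3)
  C: rows 5-6 cols 9-10 -> outside (col miss)
Winner: B at z=3

Answer: 3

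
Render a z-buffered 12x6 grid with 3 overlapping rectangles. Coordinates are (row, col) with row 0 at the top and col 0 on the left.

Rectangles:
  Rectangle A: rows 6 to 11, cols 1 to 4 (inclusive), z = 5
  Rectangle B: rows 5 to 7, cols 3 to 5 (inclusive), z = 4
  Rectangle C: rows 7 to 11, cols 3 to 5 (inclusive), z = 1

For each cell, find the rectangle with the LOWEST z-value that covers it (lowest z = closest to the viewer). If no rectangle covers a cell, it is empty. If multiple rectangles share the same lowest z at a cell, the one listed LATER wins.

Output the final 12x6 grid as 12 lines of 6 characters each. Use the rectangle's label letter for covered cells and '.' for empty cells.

......
......
......
......
......
...BBB
.AABBB
.AACCC
.AACCC
.AACCC
.AACCC
.AACCC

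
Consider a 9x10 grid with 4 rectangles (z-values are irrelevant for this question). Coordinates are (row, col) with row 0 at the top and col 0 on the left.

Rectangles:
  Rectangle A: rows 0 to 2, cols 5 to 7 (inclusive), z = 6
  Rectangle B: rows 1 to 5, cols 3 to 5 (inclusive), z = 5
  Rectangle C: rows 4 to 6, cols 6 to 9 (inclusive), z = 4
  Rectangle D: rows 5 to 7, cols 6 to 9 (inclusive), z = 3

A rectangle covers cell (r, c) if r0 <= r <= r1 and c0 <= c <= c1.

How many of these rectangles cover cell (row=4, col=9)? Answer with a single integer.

Check cell (4,9):
  A: rows 0-2 cols 5-7 -> outside (row miss)
  B: rows 1-5 cols 3-5 -> outside (col miss)
  C: rows 4-6 cols 6-9 -> covers
  D: rows 5-7 cols 6-9 -> outside (row miss)
Count covering = 1

Answer: 1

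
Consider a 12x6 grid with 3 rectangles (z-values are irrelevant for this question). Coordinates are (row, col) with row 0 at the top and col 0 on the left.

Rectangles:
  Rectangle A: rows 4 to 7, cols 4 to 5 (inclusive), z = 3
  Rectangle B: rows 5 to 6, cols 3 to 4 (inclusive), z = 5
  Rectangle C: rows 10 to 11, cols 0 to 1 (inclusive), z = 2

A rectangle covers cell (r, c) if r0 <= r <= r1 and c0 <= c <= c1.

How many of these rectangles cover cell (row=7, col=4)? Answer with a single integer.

Check cell (7,4):
  A: rows 4-7 cols 4-5 -> covers
  B: rows 5-6 cols 3-4 -> outside (row miss)
  C: rows 10-11 cols 0-1 -> outside (row miss)
Count covering = 1

Answer: 1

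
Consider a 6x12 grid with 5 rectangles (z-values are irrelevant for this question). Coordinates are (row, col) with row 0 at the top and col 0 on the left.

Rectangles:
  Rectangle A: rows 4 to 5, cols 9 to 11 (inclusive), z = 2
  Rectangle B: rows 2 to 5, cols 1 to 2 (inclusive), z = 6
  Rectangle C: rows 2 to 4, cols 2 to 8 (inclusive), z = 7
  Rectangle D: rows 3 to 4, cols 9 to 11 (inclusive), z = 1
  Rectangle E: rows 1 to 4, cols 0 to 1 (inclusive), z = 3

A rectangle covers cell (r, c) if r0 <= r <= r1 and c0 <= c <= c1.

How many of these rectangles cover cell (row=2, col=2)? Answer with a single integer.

Check cell (2,2):
  A: rows 4-5 cols 9-11 -> outside (row miss)
  B: rows 2-5 cols 1-2 -> covers
  C: rows 2-4 cols 2-8 -> covers
  D: rows 3-4 cols 9-11 -> outside (row miss)
  E: rows 1-4 cols 0-1 -> outside (col miss)
Count covering = 2

Answer: 2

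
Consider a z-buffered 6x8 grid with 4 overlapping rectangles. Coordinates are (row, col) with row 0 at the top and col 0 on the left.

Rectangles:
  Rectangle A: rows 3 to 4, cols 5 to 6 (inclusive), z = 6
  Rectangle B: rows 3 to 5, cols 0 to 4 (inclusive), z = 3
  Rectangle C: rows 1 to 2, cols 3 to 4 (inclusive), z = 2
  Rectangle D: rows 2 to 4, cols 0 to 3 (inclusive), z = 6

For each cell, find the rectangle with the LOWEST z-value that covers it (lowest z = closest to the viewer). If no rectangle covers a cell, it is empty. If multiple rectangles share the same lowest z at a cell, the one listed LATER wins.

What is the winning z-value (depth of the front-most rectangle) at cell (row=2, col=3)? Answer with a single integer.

Answer: 2

Derivation:
Check cell (2,3):
  A: rows 3-4 cols 5-6 -> outside (row miss)
  B: rows 3-5 cols 0-4 -> outside (row miss)
  C: rows 1-2 cols 3-4 z=2 -> covers; best now C (z=2)
  D: rows 2-4 cols 0-3 z=6 -> covers; best now C (z=2)
Winner: C at z=2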